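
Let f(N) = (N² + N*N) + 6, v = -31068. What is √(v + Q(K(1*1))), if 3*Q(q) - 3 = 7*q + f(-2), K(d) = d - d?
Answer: I*√279561/3 ≈ 176.25*I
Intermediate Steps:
K(d) = 0
f(N) = 6 + 2*N² (f(N) = (N² + N²) + 6 = 2*N² + 6 = 6 + 2*N²)
Q(q) = 17/3 + 7*q/3 (Q(q) = 1 + (7*q + (6 + 2*(-2)²))/3 = 1 + (7*q + (6 + 2*4))/3 = 1 + (7*q + (6 + 8))/3 = 1 + (7*q + 14)/3 = 1 + (14 + 7*q)/3 = 1 + (14/3 + 7*q/3) = 17/3 + 7*q/3)
√(v + Q(K(1*1))) = √(-31068 + (17/3 + (7/3)*0)) = √(-31068 + (17/3 + 0)) = √(-31068 + 17/3) = √(-93187/3) = I*√279561/3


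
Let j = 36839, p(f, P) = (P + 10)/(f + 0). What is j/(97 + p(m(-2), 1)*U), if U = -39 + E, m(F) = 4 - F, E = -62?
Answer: -221034/529 ≈ -417.83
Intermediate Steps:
U = -101 (U = -39 - 62 = -101)
p(f, P) = (10 + P)/f
j/(97 + p(m(-2), 1)*U) = 36839/(97 + ((10 + 1)/(4 - 1*(-2)))*(-101)) = 36839/(97 + (11/(4 + 2))*(-101)) = 36839/(97 + (11/6)*(-101)) = 36839/(97 - 1111/6) = 36839/(-529/6) = 36839*(-6/529) = -221034/529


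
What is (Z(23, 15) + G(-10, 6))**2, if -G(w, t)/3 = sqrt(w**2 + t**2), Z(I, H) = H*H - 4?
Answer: 50065 - 2652*sqrt(34) ≈ 34601.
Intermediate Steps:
Z(I, H) = -4 + H**2 (Z(I, H) = H**2 - 4 = -4 + H**2)
G(w, t) = -3*sqrt(t**2 + w**2) (G(w, t) = -3*sqrt(w**2 + t**2) = -3*sqrt(t**2 + w**2))
(Z(23, 15) + G(-10, 6))**2 = ((-4 + 15**2) - 3*sqrt(6**2 + (-10)**2))**2 = ((-4 + 225) - 3*sqrt(36 + 100))**2 = (221 - 6*sqrt(34))**2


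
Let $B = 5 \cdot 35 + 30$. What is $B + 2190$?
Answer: $2395$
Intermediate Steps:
$B = 205$ ($B = 175 + 30 = 205$)
$B + 2190 = 205 + 2190 = 2395$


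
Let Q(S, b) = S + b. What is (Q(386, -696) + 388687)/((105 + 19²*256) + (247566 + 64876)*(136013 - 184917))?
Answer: -129459/5093190349 ≈ -2.5418e-5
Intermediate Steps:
(Q(386, -696) + 388687)/((105 + 19²*256) + (247566 + 64876)*(136013 - 184917)) = ((386 - 696) + 388687)/((105 + 19²*256) + (247566 + 64876)*(136013 - 184917)) = (-310 + 388687)/((105 + 361*256) + 312442*(-48904)) = 388377/((105 + 92416) - 15279663568) = 388377/(92521 - 15279663568) = 388377/(-15279571047) = 388377*(-1/15279571047) = -129459/5093190349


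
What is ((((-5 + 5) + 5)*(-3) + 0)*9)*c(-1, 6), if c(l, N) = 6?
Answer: -810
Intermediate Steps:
((((-5 + 5) + 5)*(-3) + 0)*9)*c(-1, 6) = ((((-5 + 5) + 5)*(-3) + 0)*9)*6 = (((0 + 5)*(-3) + 0)*9)*6 = ((5*(-3) + 0)*9)*6 = ((-15 + 0)*9)*6 = -15*9*6 = -135*6 = -810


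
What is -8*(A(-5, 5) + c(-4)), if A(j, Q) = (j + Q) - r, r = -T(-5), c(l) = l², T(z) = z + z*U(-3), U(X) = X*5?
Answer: -688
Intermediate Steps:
U(X) = 5*X
T(z) = -14*z (T(z) = z + z*(5*(-3)) = z + z*(-15) = z - 15*z = -14*z)
r = -70 (r = -(-14)*(-5) = -1*70 = -70)
A(j, Q) = 70 + Q + j (A(j, Q) = (j + Q) - 1*(-70) = (Q + j) + 70 = 70 + Q + j)
-8*(A(-5, 5) + c(-4)) = -8*((70 + 5 - 5) + (-4)²) = -8*(70 + 16) = -8*86 = -688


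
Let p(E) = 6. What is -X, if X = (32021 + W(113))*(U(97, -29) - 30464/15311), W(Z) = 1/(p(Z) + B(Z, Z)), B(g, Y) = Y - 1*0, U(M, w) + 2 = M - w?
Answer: -7118395050000/1822009 ≈ -3.9069e+6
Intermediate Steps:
U(M, w) = -2 + M - w (U(M, w) = -2 + (M - w) = -2 + M - w)
B(g, Y) = Y (B(g, Y) = Y + 0 = Y)
W(Z) = 1/(6 + Z)
X = 7118395050000/1822009 (X = (32021 + 1/(6 + 113))*((-2 + 97 - 1*(-29)) - 30464/15311) = (32021 + 1/119)*((-2 + 97 + 29) - 30464*1/15311) = (32021 + 1/119)*(124 - 30464/15311) = (3810500/119)*(1868100/15311) = 7118395050000/1822009 ≈ 3.9069e+6)
-X = -1*7118395050000/1822009 = -7118395050000/1822009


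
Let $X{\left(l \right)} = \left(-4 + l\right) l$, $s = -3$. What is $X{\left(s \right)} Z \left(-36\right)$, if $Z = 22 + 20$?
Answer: $-31752$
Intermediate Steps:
$Z = 42$
$X{\left(l \right)} = l \left(-4 + l\right)$
$X{\left(s \right)} Z \left(-36\right) = - 3 \left(-4 - 3\right) 42 \left(-36\right) = \left(-3\right) \left(-7\right) 42 \left(-36\right) = 21 \cdot 42 \left(-36\right) = 882 \left(-36\right) = -31752$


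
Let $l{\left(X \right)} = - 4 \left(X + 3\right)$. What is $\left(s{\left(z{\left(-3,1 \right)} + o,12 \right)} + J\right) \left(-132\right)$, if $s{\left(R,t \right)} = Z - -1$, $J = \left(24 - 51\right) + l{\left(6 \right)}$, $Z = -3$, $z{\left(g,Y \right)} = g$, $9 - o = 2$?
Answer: $8580$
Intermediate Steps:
$o = 7$ ($o = 9 - 2 = 7$)
$l{\left(X \right)} = -12 - 4 X$ ($l{\left(X \right)} = - 4 \left(3 + X\right) = -12 - 4 X$)
$J = -63$ ($J = \left(24 - 51\right) - 36 = -27 - 36 = -63$)
$s{\left(R,t \right)} = -2$ ($s{\left(R,t \right)} = -3 - -1 = -3 + 1 = -2$)
$\left(s{\left(z{\left(-3,1 \right)} + o,12 \right)} + J\right) \left(-132\right) = \left(-2 - 63\right) \left(-132\right) = \left(-65\right) \left(-132\right) = 8580$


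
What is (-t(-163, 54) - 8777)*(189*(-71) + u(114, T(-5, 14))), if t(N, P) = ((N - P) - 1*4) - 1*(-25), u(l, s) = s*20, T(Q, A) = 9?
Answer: 113603859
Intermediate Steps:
u(l, s) = 20*s
t(N, P) = 21 + N - P (t(N, P) = ((N - P) - 4) + 25 = (-4 + N - P) + 25 = 21 + N - P)
(-t(-163, 54) - 8777)*(189*(-71) + u(114, T(-5, 14))) = (-(21 - 163 - 1*54) - 8777)*(189*(-71) + 20*9) = (-(21 - 163 - 54) - 8777)*(-13419 + 180) = (-1*(-196) - 8777)*(-13239) = (196 - 8777)*(-13239) = -8581*(-13239) = 113603859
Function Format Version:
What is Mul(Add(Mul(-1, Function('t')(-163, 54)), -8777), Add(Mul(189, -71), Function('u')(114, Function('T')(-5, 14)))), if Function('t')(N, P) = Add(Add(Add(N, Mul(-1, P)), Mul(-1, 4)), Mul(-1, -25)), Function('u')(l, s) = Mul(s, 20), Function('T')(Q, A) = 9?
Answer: 113603859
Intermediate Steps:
Function('u')(l, s) = Mul(20, s)
Function('t')(N, P) = Add(21, N, Mul(-1, P)) (Function('t')(N, P) = Add(Add(Add(N, Mul(-1, P)), -4), 25) = Add(Add(-4, N, Mul(-1, P)), 25) = Add(21, N, Mul(-1, P)))
Mul(Add(Mul(-1, Function('t')(-163, 54)), -8777), Add(Mul(189, -71), Function('u')(114, Function('T')(-5, 14)))) = Mul(Add(Mul(-1, Add(21, -163, Mul(-1, 54))), -8777), Add(Mul(189, -71), Mul(20, 9))) = Mul(Add(Mul(-1, Add(21, -163, -54)), -8777), Add(-13419, 180)) = Mul(Add(Mul(-1, -196), -8777), -13239) = Mul(Add(196, -8777), -13239) = Mul(-8581, -13239) = 113603859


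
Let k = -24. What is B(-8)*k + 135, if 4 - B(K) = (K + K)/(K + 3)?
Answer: 579/5 ≈ 115.80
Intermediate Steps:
B(K) = 4 - 2*K/(3 + K) (B(K) = 4 - (K + K)/(K + 3) = 4 - 2*K/(3 + K))
B(-8)*k + 135 = (2*(6 - 8)/(3 - 8))*(-24) + 135 = (2*(-2)/(-5))*(-24) + 135 = (2*(-⅕)*(-2))*(-24) + 135 = (⅘)*(-24) + 135 = -96/5 + 135 = 579/5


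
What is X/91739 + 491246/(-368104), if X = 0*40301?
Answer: -245623/184052 ≈ -1.3345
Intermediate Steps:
X = 0
X/91739 + 491246/(-368104) = 0/91739 + 491246/(-368104) = 0*(1/91739) + 491246*(-1/368104) = 0 - 245623/184052 = -245623/184052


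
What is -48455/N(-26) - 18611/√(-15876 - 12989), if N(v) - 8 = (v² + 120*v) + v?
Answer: 48455/2462 + 18611*I*√28865/28865 ≈ 19.681 + 109.54*I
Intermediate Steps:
N(v) = 8 + v² + 121*v (N(v) = 8 + ((v² + 120*v) + v) = 8 + (v² + 121*v) = 8 + v² + 121*v)
-48455/N(-26) - 18611/√(-15876 - 12989) = -48455/(8 + (-26)² + 121*(-26)) - 18611/√(-15876 - 12989) = -48455/(8 + 676 - 3146) - 18611*(-I*√28865/28865) = -48455/(-2462) - 18611*(-I*√28865/28865) = -48455*(-1/2462) - (-18611)*I*√28865/28865 = 48455/2462 + 18611*I*√28865/28865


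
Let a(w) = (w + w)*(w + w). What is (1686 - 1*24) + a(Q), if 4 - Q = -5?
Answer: 1986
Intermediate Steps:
Q = 9 (Q = 4 - 1*(-5) = 4 + 5 = 9)
a(w) = 4*w² (a(w) = (2*w)*(2*w) = 4*w²)
(1686 - 1*24) + a(Q) = (1686 - 1*24) + 4*9² = (1686 - 24) + 4*81 = 1662 + 324 = 1986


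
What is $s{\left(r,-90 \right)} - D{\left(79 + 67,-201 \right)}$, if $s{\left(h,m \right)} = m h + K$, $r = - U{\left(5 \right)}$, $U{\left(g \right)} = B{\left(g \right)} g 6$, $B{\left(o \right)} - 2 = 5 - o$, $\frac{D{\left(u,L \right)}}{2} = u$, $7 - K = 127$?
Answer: $4988$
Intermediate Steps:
$K = -120$ ($K = 7 - 127 = -120$)
$D{\left(u,L \right)} = 2 u$
$B{\left(o \right)} = 7 - o$ ($B{\left(o \right)} = 2 - \left(-5 + o\right) = 7 - o$)
$U{\left(g \right)} = 6 g \left(7 - g\right)$ ($U{\left(g \right)} = \left(7 - g\right) g 6 = g \left(7 - g\right) 6 = 6 g \left(7 - g\right)$)
$r = -60$ ($r = - 6 \cdot 5 \left(7 - 5\right) = - 6 \cdot 5 \cdot 2 = \left(-1\right) 60 = -60$)
$s{\left(h,m \right)} = -120 + h m$ ($s{\left(h,m \right)} = m h - 120 = h m - 120 = -120 + h m$)
$s{\left(r,-90 \right)} - D{\left(79 + 67,-201 \right)} = \left(-120 - -5400\right) - 2 \left(79 + 67\right) = \left(-120 + 5400\right) - 2 \cdot 146 = 5280 - 292 = 4988$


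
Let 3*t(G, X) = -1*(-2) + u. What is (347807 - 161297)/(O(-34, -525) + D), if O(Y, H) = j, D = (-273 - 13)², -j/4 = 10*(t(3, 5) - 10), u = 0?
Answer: 279765/123254 ≈ 2.2698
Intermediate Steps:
t(G, X) = ⅔ (t(G, X) = (-1*(-2) + 0)/3 = (2 + 0)/3 = (⅓)*2 = ⅔)
j = 1120/3 (j = -40*(⅔ - 10) = -40*(-28)/3 = -4*(-280/3) = 1120/3 ≈ 373.33)
D = 81796 (D = (-286)² = 81796)
O(Y, H) = 1120/3
(347807 - 161297)/(O(-34, -525) + D) = (347807 - 161297)/(1120/3 + 81796) = 186510/(246508/3) = 186510*(3/246508) = 279765/123254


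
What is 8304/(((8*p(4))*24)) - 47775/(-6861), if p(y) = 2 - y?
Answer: -268251/18296 ≈ -14.662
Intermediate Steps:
8304/(((8*p(4))*24)) - 47775/(-6861) = 8304/(((8*(2 - 1*4))*24)) - 47775/(-6861) = 8304/(((8*(2 - 4))*24)) - 47775*(-1/6861) = 8304/(((8*(-2))*24)) + 15925/2287 = 8304/((-16*24)) + 15925/2287 = 8304/(-384) + 15925/2287 = 8304*(-1/384) + 15925/2287 = -173/8 + 15925/2287 = -268251/18296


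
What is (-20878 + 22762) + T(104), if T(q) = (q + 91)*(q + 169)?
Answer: 55119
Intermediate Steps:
T(q) = (91 + q)*(169 + q)
(-20878 + 22762) + T(104) = (-20878 + 22762) + (15379 + 104**2 + 260*104) = 1884 + (15379 + 10816 + 27040) = 1884 + 53235 = 55119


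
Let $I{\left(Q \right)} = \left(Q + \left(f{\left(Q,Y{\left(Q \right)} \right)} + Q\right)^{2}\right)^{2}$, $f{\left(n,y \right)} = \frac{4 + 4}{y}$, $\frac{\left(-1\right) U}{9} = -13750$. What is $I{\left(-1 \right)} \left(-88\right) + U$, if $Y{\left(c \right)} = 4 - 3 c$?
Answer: $\frac{296920998}{2401} \approx 1.2367 \cdot 10^{5}$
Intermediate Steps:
$U = 123750$ ($U = \left(-9\right) \left(-13750\right) = 123750$)
$f{\left(n,y \right)} = \frac{8}{y}$
$I{\left(Q \right)} = \left(Q + \left(Q + \frac{8}{4 - 3 Q}\right)^{2}\right)^{2}$ ($I{\left(Q \right)} = \left(Q + \left(\frac{8}{4 - 3 Q} + Q\right)^{2}\right)^{2} = \left(Q + \left(Q + \frac{8}{4 - 3 Q}\right)^{2}\right)^{2}$)
$I{\left(-1 \right)} \left(-88\right) + U = \left(-1 + \left(-1 - \frac{8}{-4 + 3 \left(-1\right)}\right)^{2}\right)^{2} \left(-88\right) + 123750 = \left(-1 + \left(-1 - \frac{8}{-4 - 3}\right)^{2}\right)^{2} \left(-88\right) + 123750 = \left(-1 + \left(-1 - \frac{8}{-7}\right)^{2}\right)^{2} \left(-88\right) + 123750 = \left(-1 + \left(-1 - - \frac{8}{7}\right)^{2}\right)^{2} \left(-88\right) + 123750 = \left(-1 + \left(-1 + \frac{8}{7}\right)^{2}\right)^{2} \left(-88\right) + 123750 = \left(-1 + \left(\frac{1}{7}\right)^{2}\right)^{2} \left(-88\right) + 123750 = \left(-1 + \frac{1}{49}\right)^{2} \left(-88\right) + 123750 = \left(- \frac{48}{49}\right)^{2} \left(-88\right) + 123750 = \frac{2304}{2401} \left(-88\right) + 123750 = - \frac{202752}{2401} + 123750 = \frac{296920998}{2401}$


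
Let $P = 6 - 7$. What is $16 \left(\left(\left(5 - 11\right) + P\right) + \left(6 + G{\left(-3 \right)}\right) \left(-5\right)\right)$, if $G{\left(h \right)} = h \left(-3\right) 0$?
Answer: $-592$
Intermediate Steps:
$P = -1$ ($P = 6 - 7 = -1$)
$G{\left(h \right)} = 0$ ($G{\left(h \right)} = - 3 h 0 = 0$)
$16 \left(\left(\left(5 - 11\right) + P\right) + \left(6 + G{\left(-3 \right)}\right) \left(-5\right)\right) = 16 \left(\left(\left(5 - 11\right) - 1\right) + \left(6 + 0\right) \left(-5\right)\right) = 16 \left(\left(-6 - 1\right) + 6 \left(-5\right)\right) = 16 \left(-7 - 30\right) = 16 \left(-37\right) = -592$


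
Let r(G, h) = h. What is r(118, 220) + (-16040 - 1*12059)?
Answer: -27879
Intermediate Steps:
r(118, 220) + (-16040 - 1*12059) = 220 + (-16040 - 1*12059) = 220 + (-16040 - 12059) = 220 - 28099 = -27879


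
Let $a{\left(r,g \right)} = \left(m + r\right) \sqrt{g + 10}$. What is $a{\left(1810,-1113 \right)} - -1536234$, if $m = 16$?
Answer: $1536234 + 1826 i \sqrt{1103} \approx 1.5362 \cdot 10^{6} + 60644.0 i$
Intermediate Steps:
$a{\left(r,g \right)} = \sqrt{10 + g} \left(16 + r\right)$ ($a{\left(r,g \right)} = \left(16 + r\right) \sqrt{g + 10} = \left(16 + r\right) \sqrt{10 + g} = \sqrt{10 + g} \left(16 + r\right)$)
$a{\left(1810,-1113 \right)} - -1536234 = \sqrt{10 - 1113} \left(16 + 1810\right) - -1536234 = \sqrt{-1103} \cdot 1826 + 1536234 = i \sqrt{1103} \cdot 1826 + 1536234 = 1826 i \sqrt{1103} + 1536234 = 1536234 + 1826 i \sqrt{1103}$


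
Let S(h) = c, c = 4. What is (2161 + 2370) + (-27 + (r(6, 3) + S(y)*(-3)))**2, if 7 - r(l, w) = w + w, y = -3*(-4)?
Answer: 5975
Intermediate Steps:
y = 12
r(l, w) = 7 - 2*w (r(l, w) = 7 - (w + w) = 7 - 2*w)
S(h) = 4
(2161 + 2370) + (-27 + (r(6, 3) + S(y)*(-3)))**2 = (2161 + 2370) + (-27 + ((7 - 2*3) + 4*(-3)))**2 = 4531 + (-27 + ((7 - 6) - 12))**2 = 4531 + (-27 + (1 - 12))**2 = 4531 + (-27 - 11)**2 = 4531 + (-38)**2 = 4531 + 1444 = 5975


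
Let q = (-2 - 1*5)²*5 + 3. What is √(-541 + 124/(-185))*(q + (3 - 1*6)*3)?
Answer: 239*I*√18538665/185 ≈ 5562.4*I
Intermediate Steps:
q = 248 (q = (-2 - 5)²*5 + 3 = (-7)²*5 + 3 = 49*5 + 3 = 245 + 3 = 248)
√(-541 + 124/(-185))*(q + (3 - 1*6)*3) = √(-541 + 124/(-185))*(248 + (3 - 1*6)*3) = √(-541 + 124*(-1/185))*(248 + (3 - 6)*3) = √(-541 - 124/185)*(248 - 3*3) = √(-100209/185)*(248 - 9) = (I*√18538665/185)*239 = 239*I*√18538665/185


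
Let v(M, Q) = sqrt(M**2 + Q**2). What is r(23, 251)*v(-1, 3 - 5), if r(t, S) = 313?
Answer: 313*sqrt(5) ≈ 699.89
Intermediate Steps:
r(23, 251)*v(-1, 3 - 5) = 313*sqrt((-1)**2 + (3 - 5)**2) = 313*sqrt(1 + (-2)**2) = 313*sqrt(1 + 4) = 313*sqrt(5)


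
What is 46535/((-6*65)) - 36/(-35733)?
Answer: -110854741/929058 ≈ -119.32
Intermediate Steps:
46535/((-6*65)) - 36/(-35733) = 46535/(-390) - 36*(-1/35733) = 46535*(-1/390) + 12/11911 = -9307/78 + 12/11911 = -110854741/929058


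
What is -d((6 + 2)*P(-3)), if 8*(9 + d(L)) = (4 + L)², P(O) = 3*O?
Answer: -569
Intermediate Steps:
d(L) = -9 + (4 + L)²/8
-d((6 + 2)*P(-3)) = -(-9 + (4 + (6 + 2)*(3*(-3)))²/8) = -(-9 + (4 + 8*(-9))²/8) = -(-9 + (4 - 72)²/8) = -(-9 + (⅛)*(-68)²) = -(-9 + (⅛)*4624) = -(-9 + 578) = -1*569 = -569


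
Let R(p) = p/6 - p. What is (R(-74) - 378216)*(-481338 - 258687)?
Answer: 279843660525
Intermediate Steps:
R(p) = -5*p/6 (R(p) = p*(1/6) - p = p/6 - p = -5*p/6)
(R(-74) - 378216)*(-481338 - 258687) = (-5/6*(-74) - 378216)*(-481338 - 258687) = (185/3 - 378216)*(-740025) = -1134463/3*(-740025) = 279843660525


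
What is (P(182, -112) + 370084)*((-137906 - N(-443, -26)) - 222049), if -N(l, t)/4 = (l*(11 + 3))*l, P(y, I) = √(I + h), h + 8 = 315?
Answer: 3933988849076 + 10629989*√195 ≈ 3.9341e+12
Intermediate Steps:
h = 307 (h = -8 + 315 = 307)
P(y, I) = √(307 + I) (P(y, I) = √(I + 307) = √(307 + I))
N(l, t) = -56*l² (N(l, t) = -4*l*(11 + 3)*l = -4*l*14*l = -4*14*l*l = -56*l²)
(P(182, -112) + 370084)*((-137906 - N(-443, -26)) - 222049) = (√(307 - 112) + 370084)*((-137906 - (-56)*(-443)²) - 222049) = (√195 + 370084)*((-137906 - (-56)*196249) - 222049) = (370084 + √195)*((-137906 - 1*(-10989944)) - 222049) = (370084 + √195)*((-137906 + 10989944) - 222049) = (370084 + √195)*(10852038 - 222049) = (370084 + √195)*10629989 = 3933988849076 + 10629989*√195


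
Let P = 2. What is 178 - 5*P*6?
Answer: 118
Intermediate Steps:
178 - 5*P*6 = 178 - 5*2*6 = 178 - 10*6 = 178 - 1*60 = 178 - 60 = 118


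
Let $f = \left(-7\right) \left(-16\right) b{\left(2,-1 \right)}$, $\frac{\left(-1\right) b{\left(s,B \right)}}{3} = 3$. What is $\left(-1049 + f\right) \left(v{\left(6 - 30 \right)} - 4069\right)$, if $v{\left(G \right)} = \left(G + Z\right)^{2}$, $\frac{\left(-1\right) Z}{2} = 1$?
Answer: $6979401$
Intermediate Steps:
$b{\left(s,B \right)} = -9$ ($b{\left(s,B \right)} = \left(-3\right) 3 = -9$)
$Z = -2$ ($Z = \left(-2\right) 1 = -2$)
$f = -1008$ ($f = \left(-7\right) \left(-16\right) \left(-9\right) = 112 \left(-9\right) = -1008$)
$v{\left(G \right)} = \left(-2 + G\right)^{2}$ ($v{\left(G \right)} = \left(G - 2\right)^{2} = \left(-2 + G\right)^{2}$)
$\left(-1049 + f\right) \left(v{\left(6 - 30 \right)} - 4069\right) = \left(-1049 - 1008\right) \left(\left(-2 + \left(6 - 30\right)\right)^{2} - 4069\right) = - 2057 \left(\left(-2 - 24\right)^{2} - 4069\right) = - 2057 \left(\left(-26\right)^{2} - 4069\right) = - 2057 \left(676 - 4069\right) = \left(-2057\right) \left(-3393\right) = 6979401$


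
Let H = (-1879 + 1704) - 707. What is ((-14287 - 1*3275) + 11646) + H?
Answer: -6798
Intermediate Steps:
H = -882 (H = -175 - 707 = -882)
((-14287 - 1*3275) + 11646) + H = ((-14287 - 1*3275) + 11646) - 882 = ((-14287 - 3275) + 11646) - 882 = (-17562 + 11646) - 882 = -5916 - 882 = -6798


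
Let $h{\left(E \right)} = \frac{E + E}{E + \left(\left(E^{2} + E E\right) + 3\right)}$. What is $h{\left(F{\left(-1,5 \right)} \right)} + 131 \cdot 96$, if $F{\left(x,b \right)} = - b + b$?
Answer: $12576$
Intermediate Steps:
$F{\left(x,b \right)} = 0$
$h{\left(E \right)} = \frac{2 E}{3 + E + 2 E^{2}}$ ($h{\left(E \right)} = \frac{2 E}{E + \left(\left(E^{2} + E^{2}\right) + 3\right)} = \frac{2 E}{E + \left(2 E^{2} + 3\right)} = \frac{2 E}{E + \left(3 + 2 E^{2}\right)} = \frac{2 E}{3 + E + 2 E^{2}}$)
$h{\left(F{\left(-1,5 \right)} \right)} + 131 \cdot 96 = 2 \cdot 0 \frac{1}{3 + 0 + 2 \cdot 0^{2}} + 131 \cdot 96 = 2 \cdot 0 \frac{1}{3 + 0 + 2 \cdot 0} + 12576 = 2 \cdot 0 \frac{1}{3 + 0 + 0} + 12576 = 2 \cdot 0 \cdot \frac{1}{3} + 12576 = 0 + 12576 = 12576$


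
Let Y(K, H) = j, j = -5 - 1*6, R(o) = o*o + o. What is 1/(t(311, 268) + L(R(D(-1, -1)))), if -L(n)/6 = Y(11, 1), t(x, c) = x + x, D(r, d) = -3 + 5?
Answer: 1/688 ≈ 0.0014535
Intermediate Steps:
D(r, d) = 2
t(x, c) = 2*x
R(o) = o + o² (R(o) = o² + o = o + o²)
j = -11 (j = -5 - 6 = -11)
Y(K, H) = -11
L(n) = 66 (L(n) = -6*(-11) = 66)
1/(t(311, 268) + L(R(D(-1, -1)))) = 1/(2*311 + 66) = 1/(622 + 66) = 1/688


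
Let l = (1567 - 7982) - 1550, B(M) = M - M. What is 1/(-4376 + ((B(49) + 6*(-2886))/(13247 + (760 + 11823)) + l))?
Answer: -1435/17710297 ≈ -8.1026e-5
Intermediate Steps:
B(M) = 0
l = -7965 (l = -6415 - 1550 = -7965)
1/(-4376 + ((B(49) + 6*(-2886))/(13247 + (760 + 11823)) + l)) = 1/(-4376 + ((0 + 6*(-2886))/(13247 + (760 + 11823)) - 7965)) = 1/(-4376 + ((0 - 17316)/(13247 + 12583) - 7965)) = 1/(-4376 + (-17316/25830 - 7965)) = 1/(-4376 + (-17316*1/25830 - 7965)) = 1/(-4376 + (-962/1435 - 7965)) = 1/(-4376 - 11430737/1435) = 1/(-17710297/1435) = -1435/17710297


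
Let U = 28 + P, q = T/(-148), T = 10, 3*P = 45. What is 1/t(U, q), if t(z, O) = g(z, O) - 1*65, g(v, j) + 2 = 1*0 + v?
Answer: -1/24 ≈ -0.041667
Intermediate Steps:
P = 15 (P = (1/3)*45 = 15)
g(v, j) = -2 + v (g(v, j) = -2 + (1*0 + v) = -2 + (0 + v) = -2 + v)
q = -5/74 (q = 10/(-148) = 10*(-1/148) = -5/74 ≈ -0.067568)
U = 43 (U = 28 + 15 = 43)
t(z, O) = -67 + z (t(z, O) = (-2 + z) - 1*65 = (-2 + z) - 65 = -67 + z)
1/t(U, q) = 1/(-67 + 43) = 1/(-24) = -1/24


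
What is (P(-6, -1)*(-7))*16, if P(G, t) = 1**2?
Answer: -112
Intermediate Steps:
P(G, t) = 1
(P(-6, -1)*(-7))*16 = (1*(-7))*16 = -7*16 = -112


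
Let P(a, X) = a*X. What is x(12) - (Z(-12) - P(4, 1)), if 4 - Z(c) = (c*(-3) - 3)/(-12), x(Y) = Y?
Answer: 37/4 ≈ 9.2500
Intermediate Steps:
P(a, X) = X*a
Z(c) = 15/4 - c/4 (Z(c) = 4 - (c*(-3) - 3)/(-12) = 4 - (-3*c - 3)*(-1)/12 = 4 - (-3 - 3*c)*(-1)/12 = 4 - (¼ + c/4) = 4 + (-¼ - c/4) = 15/4 - c/4)
x(12) - (Z(-12) - P(4, 1)) = 12 - ((15/4 - ¼*(-12)) - 4) = 12 - ((15/4 + 3) - 1*4) = 12 - (27/4 - 4) = 12 - 1*11/4 = 12 - 11/4 = 37/4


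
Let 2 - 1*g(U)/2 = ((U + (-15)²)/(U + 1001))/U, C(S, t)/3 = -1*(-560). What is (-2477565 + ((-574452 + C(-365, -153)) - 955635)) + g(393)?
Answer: -365772920382/91307 ≈ -4.0060e+6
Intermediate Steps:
C(S, t) = 1680 (C(S, t) = 3*(-1*(-560)) = 3*560 = 1680)
g(U) = 4 - 2*(225 + U)/(U*(1001 + U)) (g(U) = 4 - 2*(U + (-15)²)/(U + 1001)/U = 4 - 2*(U + 225)/(1001 + U)/U = 4 - 2*(225 + U)/(1001 + U)/U = 4 - 2*(225 + U)/(U*(1001 + U)))
(-2477565 + ((-574452 + C(-365, -153)) - 955635)) + g(393) = (-2477565 + ((-574452 + 1680) - 955635)) + 2*(-225 + 2*393² + 2001*393)/(393*(1001 + 393)) = (-2477565 + (-572772 - 955635)) + 2*(1/393)*(-225 + 2*154449 + 786393)/1394 = (-2477565 - 1528407) + 2*(1/393)*(1/1394)*(-225 + 308898 + 786393) = -4005972 + 2*(1/393)*(1/1394)*1095066 = -4005972 + 365022/91307 = -365772920382/91307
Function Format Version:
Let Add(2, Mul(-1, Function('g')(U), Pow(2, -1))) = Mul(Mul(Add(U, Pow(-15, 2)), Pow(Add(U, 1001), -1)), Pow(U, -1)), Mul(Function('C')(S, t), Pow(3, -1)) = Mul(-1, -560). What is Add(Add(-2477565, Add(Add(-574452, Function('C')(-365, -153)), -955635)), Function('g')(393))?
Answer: Rational(-365772920382, 91307) ≈ -4.0060e+6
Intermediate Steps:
Function('C')(S, t) = 1680 (Function('C')(S, t) = Mul(3, Mul(-1, -560)) = Mul(3, 560) = 1680)
Function('g')(U) = Add(4, Mul(-2, Pow(U, -1), Pow(Add(1001, U), -1), Add(225, U))) (Function('g')(U) = Add(4, Mul(-2, Mul(Mul(Add(U, Pow(-15, 2)), Pow(Add(U, 1001), -1)), Pow(U, -1)))) = Add(4, Mul(-2, Mul(Mul(Add(U, 225), Pow(Add(1001, U), -1)), Pow(U, -1)))) = Add(4, Mul(-2, Mul(Mul(Add(225, U), Pow(Add(1001, U), -1)), Pow(U, -1)))) = Add(4, Mul(-2, Mul(Mul(Pow(Add(1001, U), -1), Add(225, U)), Pow(U, -1)))) = Add(4, Mul(-2, Mul(Pow(U, -1), Pow(Add(1001, U), -1), Add(225, U)))) = Add(4, Mul(-2, Pow(U, -1), Pow(Add(1001, U), -1), Add(225, U))))
Add(Add(-2477565, Add(Add(-574452, Function('C')(-365, -153)), -955635)), Function('g')(393)) = Add(Add(-2477565, Add(Add(-574452, 1680), -955635)), Mul(2, Pow(393, -1), Pow(Add(1001, 393), -1), Add(-225, Mul(2, Pow(393, 2)), Mul(2001, 393)))) = Add(Add(-2477565, Add(-572772, -955635)), Mul(2, Rational(1, 393), Pow(1394, -1), Add(-225, Mul(2, 154449), 786393))) = Add(Add(-2477565, -1528407), Mul(2, Rational(1, 393), Rational(1, 1394), Add(-225, 308898, 786393))) = Add(-4005972, Mul(2, Rational(1, 393), Rational(1, 1394), 1095066)) = Add(-4005972, Rational(365022, 91307)) = Rational(-365772920382, 91307)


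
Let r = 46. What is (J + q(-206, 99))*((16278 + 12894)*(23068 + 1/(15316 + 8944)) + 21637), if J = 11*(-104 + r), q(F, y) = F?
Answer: -3444794855195672/6065 ≈ -5.6798e+11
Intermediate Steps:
J = -638 (J = 11*(-104 + 46) = 11*(-58) = -638)
(J + q(-206, 99))*((16278 + 12894)*(23068 + 1/(15316 + 8944)) + 21637) = (-638 - 206)*((16278 + 12894)*(23068 + 1/(15316 + 8944)) + 21637) = -844*(29172*(23068 + 1/24260) + 21637) = -844*(29172*(559629681/24260) + 21637) = -844*(4081379263533/6065 + 21637) = -844*4081510491938/6065 = -3444794855195672/6065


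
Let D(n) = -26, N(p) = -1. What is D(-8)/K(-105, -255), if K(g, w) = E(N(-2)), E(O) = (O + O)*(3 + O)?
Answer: 13/2 ≈ 6.5000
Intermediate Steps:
E(O) = 2*O*(3 + O) (E(O) = (2*O)*(3 + O) = 2*O*(3 + O))
K(g, w) = -4 (K(g, w) = 2*(-1)*(3 - 1) = 2*(-1)*2 = -4)
D(-8)/K(-105, -255) = -26/(-4) = -26*(-¼) = 13/2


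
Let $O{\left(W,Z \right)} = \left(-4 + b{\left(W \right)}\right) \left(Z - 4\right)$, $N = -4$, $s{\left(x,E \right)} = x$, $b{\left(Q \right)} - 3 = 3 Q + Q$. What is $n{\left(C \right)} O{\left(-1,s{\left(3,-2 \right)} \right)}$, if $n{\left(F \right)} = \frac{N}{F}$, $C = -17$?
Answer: $\frac{20}{17} \approx 1.1765$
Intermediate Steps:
$b{\left(Q \right)} = 3 + 4 Q$ ($b{\left(Q \right)} = 3 + \left(3 Q + Q\right) = 3 + 4 Q$)
$O{\left(W,Z \right)} = \left(-1 + 4 W\right) \left(-4 + Z\right)$ ($O{\left(W,Z \right)} = \left(-4 + \left(3 + 4 W\right)\right) \left(Z - 4\right) = \left(-1 + 4 W\right) \left(-4 + Z\right)$)
$n{\left(F \right)} = - \frac{4}{F}$
$n{\left(C \right)} O{\left(-1,s{\left(3,-2 \right)} \right)} = - \frac{4}{-17} \left(4 - 3 - -16 + 4 \left(-1\right) 3\right) = \left(-4\right) \left(- \frac{1}{17}\right) \left(4 - 3 + 16 - 12\right) = \frac{4}{17} \cdot 5 = \frac{20}{17}$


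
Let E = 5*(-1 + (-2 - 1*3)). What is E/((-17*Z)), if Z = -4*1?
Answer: -15/34 ≈ -0.44118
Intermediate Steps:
Z = -4
E = -30 (E = 5*(-1 + (-2 - 3)) = 5*(-1 - 5) = 5*(-6) = -30)
E/((-17*Z)) = -30/((-17*(-4))) = -30/68 = -30*1/68 = -15/34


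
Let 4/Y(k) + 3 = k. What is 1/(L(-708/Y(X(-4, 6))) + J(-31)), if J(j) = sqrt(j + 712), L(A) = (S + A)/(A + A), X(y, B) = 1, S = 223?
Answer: -408516/341027855 + 501264*sqrt(681)/341027855 ≈ 0.037160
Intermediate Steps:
Y(k) = 4/(-3 + k)
L(A) = (223 + A)/(2*A) (L(A) = (223 + A)/(A + A) = (223 + A)/((2*A)) = (223 + A)*(1/(2*A)) = (223 + A)/(2*A))
J(j) = sqrt(712 + j)
1/(L(-708/Y(X(-4, 6))) + J(-31)) = 1/((223 - 708/(4/(-3 + 1)))/(2*((-708/(4/(-3 + 1))))) + sqrt(712 - 31)) = 1/((223 - 708/(4/(-2)))/(2*((-708/(4/(-2))))) + sqrt(681)) = 1/((223 - 708/(4*(-1/2)))/(2*((-708/(4*(-1/2))))) + sqrt(681)) = 1/((223 - 708/(-2))/(2*((-708/(-2)))) + sqrt(681)) = 1/((223 - 708*(-1/2))/(2*((-708*(-1/2)))) + sqrt(681)) = 1/((1/2)*(223 + 354)/354 + sqrt(681)) = 1/((1/2)*(1/354)*577 + sqrt(681)) = 1/(577/708 + sqrt(681))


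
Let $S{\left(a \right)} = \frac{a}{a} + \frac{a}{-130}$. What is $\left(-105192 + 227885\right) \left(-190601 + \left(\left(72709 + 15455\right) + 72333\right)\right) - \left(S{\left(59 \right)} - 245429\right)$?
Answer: $- \frac{480129603661}{130} \approx -3.6933 \cdot 10^{9}$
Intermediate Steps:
$S{\left(a \right)} = 1 - \frac{a}{130}$ ($S{\left(a \right)} = 1 + a \left(- \frac{1}{130}\right) = 1 - \frac{a}{130}$)
$\left(-105192 + 227885\right) \left(-190601 + \left(\left(72709 + 15455\right) + 72333\right)\right) - \left(S{\left(59 \right)} - 245429\right) = \left(-105192 + 227885\right) \left(-190601 + \left(\left(72709 + 15455\right) + 72333\right)\right) - \left(\left(1 - \frac{59}{130}\right) - 245429\right) = 122693 \left(-190601 + \left(88164 + 72333\right)\right) - \left(\left(1 - \frac{59}{130}\right) - 245429\right) = 122693 \left(-190601 + 160497\right) - \left(\frac{71}{130} - 245429\right) = 122693 \left(-30104\right) - - \frac{31905699}{130} = -3693550072 + \frac{31905699}{130} = - \frac{480129603661}{130}$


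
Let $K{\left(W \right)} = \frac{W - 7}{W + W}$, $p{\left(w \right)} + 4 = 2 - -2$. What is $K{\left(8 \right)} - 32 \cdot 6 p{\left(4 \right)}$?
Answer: $\frac{1}{16} \approx 0.0625$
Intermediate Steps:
$p{\left(w \right)} = 0$ ($p{\left(w \right)} = -4 + \left(2 - -2\right) = -4 + \left(2 + 2\right) = -4 + 4 = 0$)
$K{\left(W \right)} = \frac{-7 + W}{2 W}$
$K{\left(8 \right)} - 32 \cdot 6 p{\left(4 \right)} = \frac{-7 + 8}{2 \cdot 8} - 32 \cdot 6 \cdot 0 = \frac{1}{2} \cdot \frac{1}{8} \cdot 1 - 0 = \frac{1}{16} + 0 = \frac{1}{16}$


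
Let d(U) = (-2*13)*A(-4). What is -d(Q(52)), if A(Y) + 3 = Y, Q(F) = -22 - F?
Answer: -182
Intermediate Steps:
A(Y) = -3 + Y
d(U) = 182 (d(U) = (-2*13)*(-3 - 4) = -26*(-7) = 182)
-d(Q(52)) = -1*182 = -182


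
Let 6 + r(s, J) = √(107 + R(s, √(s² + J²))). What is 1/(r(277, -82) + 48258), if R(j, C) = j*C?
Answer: 1/(48252 + √(107 + 277*√83453)) ≈ 2.0604e-5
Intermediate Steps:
R(j, C) = C*j
r(s, J) = -6 + √(107 + s*√(J² + s²)) (r(s, J) = -6 + √(107 + √(s² + J²)*s) = -6 + √(107 + √(J² + s²)*s) = -6 + √(107 + s*√(J² + s²)))
1/(r(277, -82) + 48258) = 1/((-6 + √(107 + 277*√((-82)² + 277²))) + 48258) = 1/((-6 + √(107 + 277*√(6724 + 76729))) + 48258) = 1/((-6 + √(107 + 277*√83453)) + 48258) = 1/(48252 + √(107 + 277*√83453))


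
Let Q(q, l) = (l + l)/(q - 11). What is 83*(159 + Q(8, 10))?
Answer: 37931/3 ≈ 12644.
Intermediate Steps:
Q(q, l) = 2*l/(-11 + q) (Q(q, l) = (2*l)/(-11 + q) = 2*l/(-11 + q))
83*(159 + Q(8, 10)) = 83*(159 + 2*10/(-11 + 8)) = 83*(159 + 2*10/(-3)) = 83*(159 + 2*10*(-⅓)) = 83*(159 - 20/3) = 83*(457/3) = 37931/3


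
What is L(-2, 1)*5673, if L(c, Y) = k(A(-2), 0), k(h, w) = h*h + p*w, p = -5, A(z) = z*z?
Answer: 90768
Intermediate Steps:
A(z) = z²
k(h, w) = h² - 5*w (k(h, w) = h*h - 5*w = h² - 5*w)
L(c, Y) = 16 (L(c, Y) = ((-2)²)² - 5*0 = 4² + 0 = 16 + 0 = 16)
L(-2, 1)*5673 = 16*5673 = 90768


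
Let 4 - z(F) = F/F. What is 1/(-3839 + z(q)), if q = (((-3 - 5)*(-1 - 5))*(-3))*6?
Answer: -1/3836 ≈ -0.00026069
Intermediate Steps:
q = -864 (q = (-8*(-6)*(-3))*6 = (48*(-3))*6 = -144*6 = -864)
z(F) = 3 (z(F) = 4 - F/F = 4 - 1*1 = 4 - 1 = 3)
1/(-3839 + z(q)) = 1/(-3839 + 3) = 1/(-3836) = -1/3836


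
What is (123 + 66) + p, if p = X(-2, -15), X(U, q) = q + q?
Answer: 159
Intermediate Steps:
X(U, q) = 2*q
p = -30 (p = 2*(-15) = -30)
(123 + 66) + p = (123 + 66) - 30 = 189 - 30 = 159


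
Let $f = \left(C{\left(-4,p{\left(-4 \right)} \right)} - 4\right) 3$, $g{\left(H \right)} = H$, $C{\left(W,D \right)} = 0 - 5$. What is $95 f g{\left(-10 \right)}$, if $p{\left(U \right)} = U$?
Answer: $25650$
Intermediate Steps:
$C{\left(W,D \right)} = -5$ ($C{\left(W,D \right)} = 0 - 5 = -5$)
$f = -27$ ($f = \left(-5 - 4\right) 3 = \left(-9\right) 3 = -27$)
$95 f g{\left(-10 \right)} = 95 \left(-27\right) \left(-10\right) = \left(-2565\right) \left(-10\right) = 25650$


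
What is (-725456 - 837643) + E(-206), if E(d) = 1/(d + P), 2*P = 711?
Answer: -467366599/299 ≈ -1.5631e+6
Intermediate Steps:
P = 711/2 (P = (1/2)*711 = 711/2 ≈ 355.50)
E(d) = 1/(711/2 + d) (E(d) = 1/(d + 711/2) = 1/(711/2 + d))
(-725456 - 837643) + E(-206) = (-725456 - 837643) + 2/(711 + 2*(-206)) = -1563099 + 2/(711 - 412) = -1563099 + 2/299 = -467366599/299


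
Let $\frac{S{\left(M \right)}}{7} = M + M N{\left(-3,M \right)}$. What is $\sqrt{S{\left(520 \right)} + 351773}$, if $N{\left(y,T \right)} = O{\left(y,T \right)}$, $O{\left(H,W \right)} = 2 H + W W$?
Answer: $\sqrt{984589573} \approx 31378.0$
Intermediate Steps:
$O{\left(H,W \right)} = W^{2} + 2 H$ ($O{\left(H,W \right)} = 2 H + W^{2} = W^{2} + 2 H$)
$N{\left(y,T \right)} = T^{2} + 2 y$
$S{\left(M \right)} = 7 M + 7 M \left(-6 + M^{2}\right)$ ($S{\left(M \right)} = 7 \left(M + M \left(M^{2} + 2 \left(-3\right)\right)\right) = 7 \left(M + M \left(M^{2} - 6\right)\right) = 7 \left(M + M \left(-6 + M^{2}\right)\right) = 7 M + 7 M \left(-6 + M^{2}\right)$)
$\sqrt{S{\left(520 \right)} + 351773} = \sqrt{7 \cdot 520 \left(-5 + 520^{2}\right) + 351773} = \sqrt{7 \cdot 520 \left(-5 + 270400\right) + 351773} = \sqrt{7 \cdot 520 \cdot 270395 + 351773} = \sqrt{984237800 + 351773} = \sqrt{984589573}$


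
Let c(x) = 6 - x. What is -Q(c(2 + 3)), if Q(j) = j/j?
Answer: -1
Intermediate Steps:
Q(j) = 1
-Q(c(2 + 3)) = -1*1 = -1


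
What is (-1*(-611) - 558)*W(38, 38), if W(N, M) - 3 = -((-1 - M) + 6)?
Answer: 1908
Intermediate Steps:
W(N, M) = -2 + M (W(N, M) = 3 - ((-1 - M) + 6) = 3 - (5 - M) = 3 + (-5 + M) = -2 + M)
(-1*(-611) - 558)*W(38, 38) = (-1*(-611) - 558)*(-2 + 38) = (611 - 558)*36 = 53*36 = 1908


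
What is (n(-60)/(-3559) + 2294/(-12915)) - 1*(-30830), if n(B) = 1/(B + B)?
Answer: 11336615266493/367715880 ≈ 30830.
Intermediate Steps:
n(B) = 1/(2*B)
(n(-60)/(-3559) + 2294/(-12915)) - 1*(-30830) = (((½)/(-60))/(-3559) + 2294/(-12915)) - 1*(-30830) = (((½)*(-1/60))*(-1/3559) + 2294*(-1/12915)) + 30830 = (-1/120*(-1/3559) - 2294/12915) + 30830 = (1/427080 - 2294/12915) + 30830 = -65313907/367715880 + 30830 = 11336615266493/367715880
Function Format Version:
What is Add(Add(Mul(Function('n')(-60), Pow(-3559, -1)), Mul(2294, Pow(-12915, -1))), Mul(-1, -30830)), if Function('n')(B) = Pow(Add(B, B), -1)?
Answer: Rational(11336615266493, 367715880) ≈ 30830.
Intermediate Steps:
Function('n')(B) = Mul(Rational(1, 2), Pow(B, -1)) (Function('n')(B) = Pow(Mul(2, B), -1) = Mul(Rational(1, 2), Pow(B, -1)))
Add(Add(Mul(Function('n')(-60), Pow(-3559, -1)), Mul(2294, Pow(-12915, -1))), Mul(-1, -30830)) = Add(Add(Mul(Mul(Rational(1, 2), Pow(-60, -1)), Pow(-3559, -1)), Mul(2294, Pow(-12915, -1))), Mul(-1, -30830)) = Add(Add(Mul(Mul(Rational(1, 2), Rational(-1, 60)), Rational(-1, 3559)), Mul(2294, Rational(-1, 12915))), 30830) = Add(Add(Mul(Rational(-1, 120), Rational(-1, 3559)), Rational(-2294, 12915)), 30830) = Add(Add(Rational(1, 427080), Rational(-2294, 12915)), 30830) = Add(Rational(-65313907, 367715880), 30830) = Rational(11336615266493, 367715880)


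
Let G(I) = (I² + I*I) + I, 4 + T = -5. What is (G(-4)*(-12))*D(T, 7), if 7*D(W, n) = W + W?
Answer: 864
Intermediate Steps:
T = -9 (T = -4 - 5 = -9)
G(I) = I + 2*I² (G(I) = (I² + I²) + I = 2*I² + I = I + 2*I²)
D(W, n) = 2*W/7 (D(W, n) = (W + W)/7 = (2*W)/7 = 2*W/7)
(G(-4)*(-12))*D(T, 7) = (-4*(1 + 2*(-4))*(-12))*((2/7)*(-9)) = (-4*(1 - 8)*(-12))*(-18/7) = (-4*(-7)*(-12))*(-18/7) = (28*(-12))*(-18/7) = -336*(-18/7) = 864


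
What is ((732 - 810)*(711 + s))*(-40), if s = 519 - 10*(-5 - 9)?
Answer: 4274400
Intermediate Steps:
s = 659 (s = 519 - 10*(-14) = 519 - 1*(-140) = 519 + 140 = 659)
((732 - 810)*(711 + s))*(-40) = ((732 - 810)*(711 + 659))*(-40) = -78*1370*(-40) = -106860*(-40) = 4274400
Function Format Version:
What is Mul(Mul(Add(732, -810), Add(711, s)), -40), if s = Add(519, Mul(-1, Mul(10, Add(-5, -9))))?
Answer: 4274400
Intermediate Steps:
s = 659 (s = Add(519, Mul(-1, Mul(10, -14))) = Add(519, Mul(-1, -140)) = Add(519, 140) = 659)
Mul(Mul(Add(732, -810), Add(711, s)), -40) = Mul(Mul(Add(732, -810), Add(711, 659)), -40) = Mul(Mul(-78, 1370), -40) = Mul(-106860, -40) = 4274400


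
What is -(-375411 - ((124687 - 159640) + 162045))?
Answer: 502503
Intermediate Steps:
-(-375411 - ((124687 - 159640) + 162045)) = -(-375411 - (-34953 + 162045)) = -(-375411 - 1*127092) = -(-375411 - 127092) = -1*(-502503) = 502503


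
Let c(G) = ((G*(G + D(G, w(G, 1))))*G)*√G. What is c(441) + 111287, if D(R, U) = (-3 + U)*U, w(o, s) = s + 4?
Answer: 1842040838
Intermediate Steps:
w(o, s) = 4 + s
D(R, U) = U*(-3 + U)
c(G) = G^(5/2)*(10 + G) (c(G) = ((G*(G + (4 + 1)*(-3 + (4 + 1))))*G)*√G = ((G*(G + 5*(-3 + 5)))*G)*√G = ((G*(G + 5*2))*G)*√G = ((G*(G + 10))*G)*√G = ((G*(10 + G))*G)*√G = (G²*(10 + G))*√G = G^(5/2)*(10 + G))
c(441) + 111287 = 441^(5/2)*(10 + 441) + 111287 = 4084101*451 + 111287 = 1841929551 + 111287 = 1842040838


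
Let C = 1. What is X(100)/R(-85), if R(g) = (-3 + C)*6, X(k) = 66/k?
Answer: -11/200 ≈ -0.055000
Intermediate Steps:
R(g) = -12 (R(g) = (-3 + 1)*6 = -2*6 = -12)
X(100)/R(-85) = (66/100)/(-12) = (66*(1/100))*(-1/12) = (33/50)*(-1/12) = -11/200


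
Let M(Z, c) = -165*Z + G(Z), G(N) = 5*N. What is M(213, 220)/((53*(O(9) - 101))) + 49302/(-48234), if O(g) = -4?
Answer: 15216101/2982469 ≈ 5.1018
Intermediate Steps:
M(Z, c) = -160*Z (M(Z, c) = -165*Z + 5*Z = -160*Z)
M(213, 220)/((53*(O(9) - 101))) + 49302/(-48234) = (-160*213)/((53*(-4 - 101))) + 49302/(-48234) = -34080/(53*(-105)) + 49302*(-1/48234) = -34080/(-5565) - 8217/8039 = -34080*(-1/5565) - 8217/8039 = 2272/371 - 8217/8039 = 15216101/2982469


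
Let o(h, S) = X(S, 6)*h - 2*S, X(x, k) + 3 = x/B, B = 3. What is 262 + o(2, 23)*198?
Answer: -6998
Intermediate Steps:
X(x, k) = -3 + x/3
o(h, S) = -2*S + h*(-3 + S/3) (o(h, S) = (-3 + S/3)*h - 2*S = h*(-3 + S/3) - 2*S = -2*S + h*(-3 + S/3))
262 + o(2, 23)*198 = 262 + (-2*23 + (1/3)*2*(-9 + 23))*198 = 262 + (-46 + (1/3)*2*14)*198 = 262 + (-46 + 28/3)*198 = 262 - 110/3*198 = 262 - 7260 = -6998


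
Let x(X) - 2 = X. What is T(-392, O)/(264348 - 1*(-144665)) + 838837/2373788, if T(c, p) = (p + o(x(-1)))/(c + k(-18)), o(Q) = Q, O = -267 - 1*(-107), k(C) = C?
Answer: 70334712481751/199036581005020 ≈ 0.35338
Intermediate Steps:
O = -160 (O = -267 + 107 = -160)
x(X) = 2 + X
T(c, p) = (1 + p)/(-18 + c) (T(c, p) = (p + (2 - 1))/(c - 18) = (p + 1)/(-18 + c) = (1 + p)/(-18 + c))
T(-392, O)/(264348 - 1*(-144665)) + 838837/2373788 = ((1 - 160)/(-18 - 392))/(264348 - 1*(-144665)) + 838837/2373788 = (-159/(-410))/(264348 + 144665) + 838837*(1/2373788) = -1/410*(-159)/409013 + 838837/2373788 = (159/410)*(1/409013) + 838837/2373788 = 159/167695330 + 838837/2373788 = 70334712481751/199036581005020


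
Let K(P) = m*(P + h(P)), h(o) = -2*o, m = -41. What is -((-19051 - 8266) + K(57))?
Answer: 24980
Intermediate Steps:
K(P) = 41*P (K(P) = -41*(P - 2*P) = -(-41)*P = 41*P)
-((-19051 - 8266) + K(57)) = -((-19051 - 8266) + 41*57) = -(-27317 + 2337) = -1*(-24980) = 24980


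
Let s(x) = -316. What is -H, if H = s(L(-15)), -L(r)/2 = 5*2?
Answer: 316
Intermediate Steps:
L(r) = -20 (L(r) = -10*2 = -2*10 = -20)
H = -316
-H = -1*(-316) = 316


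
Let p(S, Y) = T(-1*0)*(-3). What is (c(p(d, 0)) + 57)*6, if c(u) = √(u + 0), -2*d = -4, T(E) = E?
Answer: 342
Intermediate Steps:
d = 2 (d = -½*(-4) = 2)
p(S, Y) = 0 (p(S, Y) = -1*0*(-3) = 0*(-3) = 0)
c(u) = √u
(c(p(d, 0)) + 57)*6 = (√0 + 57)*6 = (0 + 57)*6 = 57*6 = 342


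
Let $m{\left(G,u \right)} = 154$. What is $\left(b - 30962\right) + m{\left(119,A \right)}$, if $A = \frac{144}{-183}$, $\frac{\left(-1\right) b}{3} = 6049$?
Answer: $-48955$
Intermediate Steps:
$b = -18147$ ($b = \left(-3\right) 6049 = -18147$)
$A = - \frac{48}{61}$ ($A = 144 \left(- \frac{1}{183}\right) = - \frac{48}{61} \approx -0.78689$)
$\left(b - 30962\right) + m{\left(119,A \right)} = \left(-18147 - 30962\right) + 154 = -49109 + 154 = -48955$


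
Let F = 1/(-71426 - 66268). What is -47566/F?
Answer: 6549552804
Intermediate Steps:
F = -1/137694 (F = 1/(-137694) = -1/137694 ≈ -7.2625e-6)
-47566/F = -47566/(-1/137694) = -47566*(-137694) = 6549552804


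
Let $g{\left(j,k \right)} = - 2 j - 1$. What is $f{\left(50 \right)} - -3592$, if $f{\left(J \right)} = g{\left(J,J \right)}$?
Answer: $3491$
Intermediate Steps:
$g{\left(j,k \right)} = -1 - 2 j$
$f{\left(J \right)} = -1 - 2 J$
$f{\left(50 \right)} - -3592 = \left(-1 - 100\right) - -3592 = \left(-1 - 100\right) + 3592 = -101 + 3592 = 3491$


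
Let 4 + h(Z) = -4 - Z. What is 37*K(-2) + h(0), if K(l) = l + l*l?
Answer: 66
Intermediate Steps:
K(l) = l + l²
h(Z) = -8 - Z (h(Z) = -4 + (-4 - Z) = -8 - Z)
37*K(-2) + h(0) = 37*(-2*(1 - 2)) + (-8 - 1*0) = 37*(-2*(-1)) + (-8 + 0) = 37*2 - 8 = 74 - 8 = 66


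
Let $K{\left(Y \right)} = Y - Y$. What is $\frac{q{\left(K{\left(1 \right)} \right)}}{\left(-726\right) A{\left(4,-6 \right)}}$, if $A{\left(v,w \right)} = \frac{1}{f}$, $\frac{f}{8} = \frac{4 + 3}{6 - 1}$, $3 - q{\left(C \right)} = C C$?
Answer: $- \frac{28}{605} \approx -0.046281$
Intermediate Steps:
$K{\left(Y \right)} = 0$
$q{\left(C \right)} = 3 - C^{2}$ ($q{\left(C \right)} = 3 - C C = 3 - C^{2}$)
$f = \frac{56}{5}$ ($f = 8 \frac{4 + 3}{6 - 1} = 8 \cdot \frac{7}{5} = \frac{56}{5} \approx 11.2$)
$A{\left(v,w \right)} = \frac{5}{56}$ ($A{\left(v,w \right)} = \frac{1}{\frac{56}{5}} = \frac{5}{56}$)
$\frac{q{\left(K{\left(1 \right)} \right)}}{\left(-726\right) A{\left(4,-6 \right)}} = \frac{3 - 0^{2}}{\left(-726\right) \frac{5}{56}} = \frac{3 - 0}{- \frac{1815}{28}} = \left(3 + 0\right) \left(- \frac{28}{1815}\right) = 3 \left(- \frac{28}{1815}\right) = - \frac{28}{605}$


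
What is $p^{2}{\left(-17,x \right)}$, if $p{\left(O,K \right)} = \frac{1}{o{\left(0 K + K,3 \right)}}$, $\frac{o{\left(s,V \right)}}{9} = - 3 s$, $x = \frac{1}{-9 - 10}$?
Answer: $\frac{361}{729} \approx 0.4952$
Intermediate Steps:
$x = - \frac{1}{19}$ ($x = \frac{1}{-19} = - \frac{1}{19} \approx -0.052632$)
$o{\left(s,V \right)} = - 27 s$ ($o{\left(s,V \right)} = 9 \left(- 3 s\right) = - 27 s$)
$p{\left(O,K \right)} = - \frac{1}{27 K}$ ($p{\left(O,K \right)} = \frac{1}{\left(-27\right) \left(0 K + K\right)} = \frac{1}{\left(-27\right) \left(0 + K\right)} = \frac{1}{\left(-27\right) K} = - \frac{1}{27 K}$)
$p^{2}{\left(-17,x \right)} = \left(- \frac{1}{27 \left(- \frac{1}{19}\right)}\right)^{2} = \left(\left(- \frac{1}{27}\right) \left(-19\right)\right)^{2} = \left(\frac{19}{27}\right)^{2} = \frac{361}{729}$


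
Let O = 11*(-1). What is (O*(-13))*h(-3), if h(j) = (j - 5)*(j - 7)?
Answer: 11440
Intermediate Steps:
h(j) = (-7 + j)*(-5 + j) (h(j) = (-5 + j)*(-7 + j) = (-7 + j)*(-5 + j))
O = -11
(O*(-13))*h(-3) = (-11*(-13))*(35 + (-3)**2 - 12*(-3)) = 143*(35 + 9 + 36) = 143*80 = 11440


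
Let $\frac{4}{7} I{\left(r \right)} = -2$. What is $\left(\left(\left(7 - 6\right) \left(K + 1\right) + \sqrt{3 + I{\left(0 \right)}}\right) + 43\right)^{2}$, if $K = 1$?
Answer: $\frac{\left(90 + i \sqrt{2}\right)^{2}}{4} \approx 2024.5 + 63.64 i$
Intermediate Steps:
$I{\left(r \right)} = - \frac{7}{2}$ ($I{\left(r \right)} = \frac{7}{4} \left(-2\right) = - \frac{7}{2}$)
$\left(\left(\left(7 - 6\right) \left(K + 1\right) + \sqrt{3 + I{\left(0 \right)}}\right) + 43\right)^{2} = \left(\left(\left(7 - 6\right) \left(1 + 1\right) + \sqrt{3 - \frac{7}{2}}\right) + 43\right)^{2} = \left(\left(1 \cdot 2 + \sqrt{- \frac{1}{2}}\right) + 43\right)^{2} = \left(\left(2 + \frac{i \sqrt{2}}{2}\right) + 43\right)^{2} = \left(45 + \frac{i \sqrt{2}}{2}\right)^{2}$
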